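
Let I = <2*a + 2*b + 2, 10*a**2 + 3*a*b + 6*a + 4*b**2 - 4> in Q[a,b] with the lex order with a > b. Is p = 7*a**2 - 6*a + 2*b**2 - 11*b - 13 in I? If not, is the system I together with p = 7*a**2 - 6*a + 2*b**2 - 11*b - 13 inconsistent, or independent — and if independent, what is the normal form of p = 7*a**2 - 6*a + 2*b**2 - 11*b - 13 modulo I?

7*a**2 - 6*a + 2*b**2 - 11*b - 13 lies in I (it reduces to 0).

First compute the reduced Gröbner basis of I by Buchberger's algorithm.
f_1 = 2*a + 2*b + 2, LT = a.
f_2 = 10*a**2 + 3*a*b + 6*a + 4*b**2 - 4, LT = a**2.

S(f_1,f_2): lcm = a**2. S = 7/10*a*b + 2/5*a - 2/5*b**2 + 2/5.
  leading term a*b: subtract (7/20*b)·f_1 from 7/10*a*b + 2/5*a - 2/5*b**2 + 2/5 → 2/5*a - 11/10*b**2 - 7/10*b + 2/5
  leading term a: subtract (1/5)·f_1 from 2/5*a - 11/10*b**2 - 7/10*b + 2/5 → -11/10*b**2 - 11/10*b
  leading term b**2: no divisor's leading term divides it; move -11/10*b**2 to the remainder.
  leading term b: no divisor's leading term divides it; move -11/10*b to the remainder.
  remainder -11/10*b**2 - 11/10*b ≠ 0; add h_3 = -11/10*b**2 - 11/10*b to the basis.

S(f_1,h_3): leading monomials are coprime, so the S-polynomial reduces to 0 (Buchberger's first criterion).
S(f_2,h_3): leading monomials are coprime, so the S-polynomial reduces to 0 (Buchberger's first criterion).
Every S-polynomial of the final basis reduces to 0, so we have a Gröbner basis.
Inter-reduce: drop elements whose leading term is divisible by another's, tail-reduce, and make monic.
Reduced Gröbner basis: {a + b + 1, b**2 + b}.
Label its elements g_1 = a + b + 1, g_2 = b**2 + b.

Reduce p = 7*a**2 - 6*a + 2*b**2 - 11*b - 13 modulo G:
  leading term a**2: subtract (7*a)·g_1 from 7*a**2 - 6*a + 2*b**2 - 11*b - 13 → -7*a*b - 13*a + 2*b**2 - 11*b - 13
  leading term a*b: subtract (-7*b)·g_1 from -7*a*b - 13*a + 2*b**2 - 11*b - 13 → -13*a + 9*b**2 - 4*b - 13
  leading term a: subtract (-13)·g_1 from -13*a + 9*b**2 - 4*b - 13 → 9*b**2 + 9*b
  leading term b**2: subtract (9)·g_2 from 9*b**2 + 9*b → 0
  normal form = 0.
Since the normal form is 0, p ∈ I.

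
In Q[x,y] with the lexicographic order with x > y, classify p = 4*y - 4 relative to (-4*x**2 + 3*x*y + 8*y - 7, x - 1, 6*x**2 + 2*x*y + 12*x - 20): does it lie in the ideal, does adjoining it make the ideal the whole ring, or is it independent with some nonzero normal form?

First compute the reduced Gröbner basis of I by Buchberger's algorithm.
f_1 = -4*x**2 + 3*x*y + 8*y - 7, LT = x**2.
f_2 = x - 1, LT = x.
f_3 = 6*x**2 + 2*x*y + 12*x - 20, LT = x**2.

S(f_1,f_2): lcm = x**2. S = -3/4*x*y + x - 2*y + 7/4.
  leading term x*y: subtract (-3/4*y)·f_2 from -3/4*x*y + x - 2*y + 7/4 → x - 11/4*y + 7/4
  leading term x: subtract (1)·f_2 from x - 11/4*y + 7/4 → -11/4*y + 11/4
  leading term y: no divisor's leading term divides it; move -11/4*y to the remainder.
  leading term 1: no divisor's leading term divides it; move 11/4 to the remainder.
  remainder -11/4*y + 11/4 ≠ 0; add h_4 = -11/4*y + 11/4 to the basis.

The other S-polynomials (S(f_1,f_3), S(f_2,f_3), S(f_1,h_4), S(f_2,h_4), S(f_3,h_4)) all reduce to 0 modulo the current basis, so we have a Gröbner basis.
Inter-reduce: drop elements whose leading term is divisible by another's, tail-reduce, and make monic.
Reduced Gröbner basis: {x - 1, y - 1}.
Label its elements g_1 = x - 1, g_2 = y - 1.

Reduce p = 4*y - 4 modulo G:
  leading term y: subtract (4)·g_2 from 4*y - 4 → 0
  normal form = 0.
Since the normal form is 0, p ∈ I.

4*y - 4 lies in I (it reduces to 0).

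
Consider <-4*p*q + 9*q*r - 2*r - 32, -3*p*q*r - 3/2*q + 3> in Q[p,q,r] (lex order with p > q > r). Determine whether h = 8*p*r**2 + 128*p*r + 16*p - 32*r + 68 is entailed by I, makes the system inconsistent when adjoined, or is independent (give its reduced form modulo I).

First compute the reduced Gröbner basis of I by Buchberger's algorithm.
f_1 = -4*p*q + 9*q*r - 2*r - 32, LT = p*q.
f_2 = -3*p*q*r - 3/2*q + 3, LT = p*q*r.

S(f_1,f_2): lcm = p*q*r. S = -9/4*q*r**2 - 1/2*q + 1/2*r**2 + 8*r + 1.
  leading term q*r**2: no divisor's leading term divides it; move -9/4*q*r**2 to the remainder.
  leading term q: no divisor's leading term divides it; move -1/2*q to the remainder.
  leading term r**2: no divisor's leading term divides it; move 1/2*r**2 to the remainder.
  leading term r: no divisor's leading term divides it; move 8*r to the remainder.
  leading term 1: no divisor's leading term divides it; move 1 to the remainder.
  remainder -9/4*q*r**2 - 1/2*q + 1/2*r**2 + 8*r + 1 ≠ 0; add k_3 = -9/4*q*r**2 - 1/2*q + 1/2*r**2 + 8*r + 1 to the basis.

S(f_1,k_3): lcm = p*q*r**2. S = -2/9*p*q + 2/9*p*r**2 + 32/9*p*r + 4/9*p - 9/4*q*r**3 + 1/2*r**3 + 8*r**2.
  leading term p*q: subtract (1/18)·f_1 from -2/9*p*q + 2/9*p*r**2 + 32/9*p*r + 4/9*p - 9/4*q*r**3 + 1/2*r**3 + 8*r**2 → 2/9*p*r**2 + 32/9*p*r + 4/9*p - 9/4*q*r**3 - 1/2*q*r + 1/2*r**3 + 8*r**2 + 1/9*r + 16/9
  leading term p*r**2: no divisor's leading term divides it; move 2/9*p*r**2 to the remainder.
  leading term p*r: no divisor's leading term divides it; move 32/9*p*r to the remainder.
  leading term p: no divisor's leading term divides it; move 4/9*p to the remainder.
  leading term q*r**3: subtract (r)·k_3 from -9/4*q*r**3 - 1/2*q*r + 1/2*r**3 + 8*r**2 + 1/9*r + 16/9 → -8/9*r + 16/9
  leading term r: no divisor's leading term divides it; move -8/9*r to the remainder.
  leading term 1: no divisor's leading term divides it; move 16/9 to the remainder.
  remainder 2/9*p*r**2 + 32/9*p*r + 4/9*p - 8/9*r + 16/9 ≠ 0; add k_4 = 2/9*p*r**2 + 32/9*p*r + 4/9*p - 8/9*r + 16/9 to the basis.

The other S-polynomials (S(f_2,k_3), S(f_1,k_4), S(f_2,k_4), S(k_3,k_4)) all reduce to 0 modulo the current basis, so we have a Gröbner basis.
Inter-reduce: drop elements whose leading term is divisible by another's, tail-reduce, and make monic.
Reduced Gröbner basis: {p*q - 9/4*q*r + 1/2*r + 8, p*r**2 + 16*p*r + 2*p - 4*r + 8, q*r**2 + 2/9*q - 2/9*r**2 - 32/9*r - 4/9}.
Label its elements g_1 = p*q - 9/4*q*r + 1/2*r + 8, g_2 = p*r**2 + 16*p*r + 2*p - 4*r + 8, g_3 = q*r**2 + 2/9*q - 2/9*r**2 - 32/9*r - 4/9.

Reduce h = 8*p*r**2 + 128*p*r + 16*p - 32*r + 68 modulo G:
  leading term p*r**2: subtract (8)·g_2 from 8*p*r**2 + 128*p*r + 16*p - 32*r + 68 → 4
  leading term 1: no divisor's leading term divides it; move 4 to the remainder.
  normal form = 4.
The normal form is nonzero, so h ∉ I. Since h minus its normal form lies in I, I + (h) = I + (n) where n = 4; decide whether this ideal is the whole ring.
Here n = 4 is a nonzero constant, hence a unit: 1 ∈ I + (h), the Gröbner basis of I + (h) is {1}, and the enlarged system has no common solution — adjoining h is inconsistent.

Adjoining 8*p*r**2 + 128*p*r + 16*p - 32*r + 68 makes the ideal the whole ring: the system is inconsistent.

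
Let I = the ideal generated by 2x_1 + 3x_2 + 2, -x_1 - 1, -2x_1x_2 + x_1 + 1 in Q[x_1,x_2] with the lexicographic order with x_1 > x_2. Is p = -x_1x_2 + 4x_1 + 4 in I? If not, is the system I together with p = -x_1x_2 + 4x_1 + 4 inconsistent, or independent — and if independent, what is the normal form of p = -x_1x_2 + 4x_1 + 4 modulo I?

First compute the reduced Gröbner basis of I by Buchberger's algorithm.
f_1 = 2x_1 + 3x_2 + 2, LT = x_1.
f_2 = -x_1 - 1, LT = x_1.
f_3 = -2x_1x_2 + x_1 + 1, LT = x_1x_2.

S(f_1,f_2): lcm = x_1. S = \tfrac{3}{2}x_2.
  reduce S modulo (f_1, f_2, f_3):
  remainder \tfrac{3}{2}x_2 ≠ 0; add h_4 = \tfrac{3}{2}x_2 to the basis.

The other S-polynomials (S(f_1,f_3), S(f_2,f_3), S(f_1,h_4), S(f_2,h_4), S(f_3,h_4)) all reduce to 0 modulo the current basis, so we have a Gröbner basis.
Inter-reduce: drop elements whose leading term is divisible by another's, tail-reduce, and make monic.
Reduced Gröbner basis: {x_1 + 1, x_2}.
Label its elements g_1 = x_1 + 1, g_2 = x_2.

Reduce p = -x_1x_2 + 4x_1 + 4 modulo G:
  leading term x_1x_2: subtract (-x_2)·g_1 from -x_1x_2 + 4x_1 + 4 → 4x_1 + x_2 + 4
  leading term x_1: subtract (4)·g_1 from 4x_1 + x_2 + 4 → x_2
  leading term x_2: subtract (1)·g_2 from x_2 → 0
  normal form = 0.
Since the normal form is 0, p ∈ I.

-x_1x_2 + 4x_1 + 4 lies in I (it reduces to 0).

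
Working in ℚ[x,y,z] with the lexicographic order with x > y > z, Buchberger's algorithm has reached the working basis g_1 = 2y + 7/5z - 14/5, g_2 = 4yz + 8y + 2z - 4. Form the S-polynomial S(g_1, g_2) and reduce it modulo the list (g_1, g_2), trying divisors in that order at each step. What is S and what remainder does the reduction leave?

lcm(LM(g_1), LM(g_2)) = yz.
S = (lcm/LT(g_1))·g_1 − (lcm/LT(g_2))·g_2 = -2y + 7/10z² - 19/10z + 1.
Reduce S modulo (g_1, g_2) in that order:
  leading term y: subtract (-1)·g_1 from -2y + 7/10z² - 19/10z + 1 → 7/10z² - ½z - 9/5
  leading term z²: no divisor's leading term divides it; move 7/10z² to the remainder.
  leading term z: no divisor's leading term divides it; move -½z to the remainder.
  leading term 1: no divisor's leading term divides it; move -9/5 to the remainder.
The remainder 7/10z² - ½z - 9/5 is nonzero, so it would be added as the next basis element.

S(g_1, g_2) = -2y + 7/10z² - 19/10z + 1; remainder on division = 7/10z² - ½z - 9/5.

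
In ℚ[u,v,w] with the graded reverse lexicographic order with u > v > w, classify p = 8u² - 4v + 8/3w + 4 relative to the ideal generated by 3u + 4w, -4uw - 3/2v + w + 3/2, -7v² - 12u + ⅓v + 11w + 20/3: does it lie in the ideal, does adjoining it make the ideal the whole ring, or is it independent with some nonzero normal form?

First compute the reduced Gröbner basis of I by Buchberger's algorithm.
f_1 = 3u + 4w, LT = u.
f_2 = -4uw - 3/2v + w + 3/2, LT = uw.
f_3 = -7v² - 12u + ⅓v + 11w + 20/3, LT = v².

S(f_1,f_2): lcm = uw. S = 4/3w² - ⅜v + ¼w + ⅜.
  leading term w²: no divisor's leading term divides it; move 4/3w² to the remainder.
  leading term v: no divisor's leading term divides it; move -⅜v to the remainder.
  leading term w: no divisor's leading term divides it; move ¼w to the remainder.
  leading term 1: no divisor's leading term divides it; move ⅜ to the remainder.
  remainder 4/3w² - ⅜v + ¼w + ⅜ ≠ 0; add h_4 = 4/3w² - ⅜v + ¼w + ⅜ to the basis.

The other S-polynomials (S(f_1,f_3), S(f_2,f_3), S(f_1,h_4), S(f_2,h_4), S(f_3,h_4)) all reduce to 0 modulo the current basis, so we have a Gröbner basis.
Inter-reduce: drop elements whose leading term is divisible by another's, tail-reduce, and make monic.
Reduced Gröbner basis: {v² - 1/21v - 27/7w - 20/21, w² - 9/32v + 3/16w + 9/32, u + 4/3w}.
Label its elements g_1 = v² - 1/21v - 27/7w - 20/21, g_2 = w² - 9/32v + 3/16w + 9/32, g_3 = u + 4/3w.

Reduce p = 8u² - 4v + 8/3w + 4 modulo G:
  leading term u²: subtract (8u)·g_3 from 8u² - 4v + 8/3w + 4 → -32/3uw - 4v + 8/3w + 4
  leading term uw: subtract (-32/3w)·g_3 from -32/3uw - 4v + 8/3w + 4 → 128/9w² - 4v + 8/3w + 4
  leading term w²: subtract (128/9)·g_2 from 128/9w² - 4v + 8/3w + 4 → 0
  normal form = 0.
Since the normal form is 0, p ∈ I.

8u² - 4v + 8/3w + 4 lies in I (it reduces to 0).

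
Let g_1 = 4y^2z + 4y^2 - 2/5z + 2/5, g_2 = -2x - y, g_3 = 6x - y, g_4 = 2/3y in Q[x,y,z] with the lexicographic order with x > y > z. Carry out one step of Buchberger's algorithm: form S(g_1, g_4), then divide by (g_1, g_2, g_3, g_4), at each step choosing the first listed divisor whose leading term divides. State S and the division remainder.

S(g_1, g_4) = y^2 - 1/10z + 1/10; remainder on division = -1/10z + 1/10.

lcm(LM(g_1), LM(g_4)) = y^2z.
S = (lcm/LT(g_1))·g_1 − (lcm/LT(g_4))·g_4 = y^2 - 1/10z + 1/10.
Reduce S modulo (g_1, g_2, g_3, g_4) in that order:
  leading term y^2: subtract (3/2y)·g_4 from y^2 - 1/10z + 1/10 → -1/10z + 1/10
  leading term z: no divisor's leading term divides it; move -1/10z to the remainder.
  leading term 1: no divisor's leading term divides it; move 1/10 to the remainder.
The remainder -1/10z + 1/10 is nonzero, so it would be added as the next basis element.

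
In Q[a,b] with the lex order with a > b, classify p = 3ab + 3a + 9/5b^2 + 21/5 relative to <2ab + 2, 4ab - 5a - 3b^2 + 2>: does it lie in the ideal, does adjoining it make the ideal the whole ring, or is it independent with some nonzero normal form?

First compute the reduced Gröbner basis of I by Buchberger's algorithm.
f_1 = 2ab + 2, LT = ab.
f_2 = 4ab - 5a - 3b^2 + 2, LT = ab.

S(f_1,f_2): lcm = ab. S = 5/4a + 3/4b^2 + 1/2.
  reduce S modulo (f_1, f_2):
  remainder 5/4a + 3/4b^2 + 1/2 ≠ 0; add h_3 = 5/4a + 3/4b^2 + 1/2 to the basis.

S(f_1,h_3): lcm = ab. S = -3/5b^3 - 2/5b + 1.
  reduce S modulo (f_1, f_2, h_3):
  remainder -3/5b^3 - 2/5b + 1 ≠ 0; add h_4 = -3/5b^3 - 2/5b + 1 to the basis.

The other S-polynomials (S(f_2,h_3), S(f_1,h_4), S(f_2,h_4), S(h_3,h_4)) all reduce to 0 modulo the current basis, so we have a Gröbner basis.
Inter-reduce: drop elements whose leading term is divisible by another's, tail-reduce, and make monic.
Reduced Gröbner basis: {a + 3/5b^2 + 2/5, b^3 + 2/3b - 5/3}.
Label its elements g_1 = a + 3/5b^2 + 2/5, g_2 = b^3 + 2/3b - 5/3.

Reduce p = 3ab + 3a + 9/5b^2 + 21/5 modulo G:
  leading term ab: subtract (3b)·g_1 from 3ab + 3a + 9/5b^2 + 21/5 → 3a - 9/5b^3 + 9/5b^2 - 6/5b + 21/5
  leading term a: subtract (3)·g_1 from 3a - 9/5b^3 + 9/5b^2 - 6/5b + 21/5 → -9/5b^3 - 6/5b + 3
  leading term b^3: subtract (-9/5)·g_2 from -9/5b^3 - 6/5b + 3 → 0
  normal form = 0.
Since the normal form is 0, p ∈ I.

3ab + 3a + 9/5b^2 + 21/5 lies in I (it reduces to 0).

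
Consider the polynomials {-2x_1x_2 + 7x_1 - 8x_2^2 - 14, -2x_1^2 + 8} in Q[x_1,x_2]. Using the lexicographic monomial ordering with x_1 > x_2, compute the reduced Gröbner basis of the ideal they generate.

f_1 = -2x_1x_2 + 7x_1 - 8x_2^2 - 14, LT = x_1x_2.
f_2 = -2x_1^2 + 8, LT = x_1^2.

S(f_1,f_2): lcm = x_1^2x_2. S = -7/2x_1^2 + 4x_1x_2^2 + 7x_1 + 4x_2.
  leading term x_1^2: subtract (7/4)·f_2 from -7/2x_1^2 + 4x_1x_2^2 + 7x_1 + 4x_2 → 4x_1x_2^2 + 7x_1 + 4x_2 - 14
  leading term x_1x_2^2: subtract (-2x_2)·f_1 from 4x_1x_2^2 + 7x_1 + 4x_2 - 14 → 14x_1x_2 + 7x_1 - 16x_2^3 - 24x_2 - 14
  leading term x_1x_2: subtract (-7)·f_1 from 14x_1x_2 + 7x_1 - 16x_2^3 - 24x_2 - 14 → 56x_1 - 16x_2^3 - 56x_2^2 - 24x_2 - 112
  leading term x_1: no divisor's leading term divides it; move 56x_1 to the remainder.
  leading term x_2^3: no divisor's leading term divides it; move -16x_2^3 to the remainder.
  leading term x_2^2: no divisor's leading term divides it; move -56x_2^2 to the remainder.
  leading term x_2: no divisor's leading term divides it; move -24x_2 to the remainder.
  leading term 1: no divisor's leading term divides it; move -112 to the remainder.
  remainder 56x_1 - 16x_2^3 - 56x_2^2 - 24x_2 - 112 ≠ 0; add g_3 = 56x_1 - 16x_2^3 - 56x_2^2 - 24x_2 - 112 to the basis.

S(f_1,g_3): lcm = x_1x_2. S = -7/2x_1 + 2/7x_2^4 + x_2^3 + 31/7x_2^2 + 2x_2 + 7.
  leading term x_1: subtract (-1/16)·g_3 from -7/2x_1 + 2/7x_2^4 + x_2^3 + 31/7x_2^2 + 2x_2 + 7 → 2/7x_2^4 + 13/14x_2^2 + 1/2x_2
  leading term x_2^4: no divisor's leading term divides it; move 2/7x_2^4 to the remainder.
  leading term x_2^2: no divisor's leading term divides it; move 13/14x_2^2 to the remainder.
  leading term x_2: no divisor's leading term divides it; move 1/2x_2 to the remainder.
  remainder 2/7x_2^4 + 13/14x_2^2 + 1/2x_2 ≠ 0; add g_4 = 2/7x_2^4 + 13/14x_2^2 + 1/2x_2 to the basis.

The other S-polynomials (S(f_2,g_3), S(f_1,g_4), S(f_2,g_4), S(g_3,g_4)) all reduce to 0 modulo the current basis, so we have a Gröbner basis.
Inter-reduce: drop elements whose leading term is divisible by another's, tail-reduce, and make monic.

G = {x_1 - 2/7x_2^3 - x_2^2 - 3/7x_2 - 2, x_2^4 + 13/4x_2^2 + 7/4x_2}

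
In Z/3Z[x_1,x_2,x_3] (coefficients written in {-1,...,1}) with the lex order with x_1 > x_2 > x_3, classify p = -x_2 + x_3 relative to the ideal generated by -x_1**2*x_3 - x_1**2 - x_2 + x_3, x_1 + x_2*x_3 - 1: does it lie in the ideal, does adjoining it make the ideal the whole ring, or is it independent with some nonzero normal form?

-x_2 + x_3 is independent of I; its normal form modulo I is -x_2 + x_3.

First compute the reduced Gröbner basis of I by Buchberger's algorithm.
f_1 = -x_1**2*x_3 - x_1**2 - x_2 + x_3, LT = x_1**2*x_3.
f_2 = x_1 + x_2*x_3 - 1, LT = x_1.

S(f_1,f_2): lcm = x_1**2*x_3. S = x_1**2 - x_1*x_2*x_3**2 + x_1*x_3 + x_2 - x_3.
  reduce S modulo (f_1, f_2):
  remainder x_2**2*x_3**3 + x_2**2*x_3**2 + x_2*x_3**2 + x_2*x_3 + x_2 + 1 ≠ 0; add h_3 = x_2**2*x_3**3 + x_2**2*x_3**2 + x_2*x_3**2 + x_2*x_3 + x_2 + 1 to the basis.

The other S-polynomials (S(f_1,h_3), S(f_2,h_3)) all reduce to 0 modulo the current basis, so we have a Gröbner basis.
Inter-reduce: drop elements whose leading term is divisible by another's, tail-reduce, and make monic.
Reduced Gröbner basis: {x_1 + x_2*x_3 - 1, x_2**2*x_3**3 + x_2**2*x_3**2 + x_2*x_3**2 + x_2*x_3 + x_2 + 1}.
Label its elements g_1 = x_1 + x_2*x_3 - 1, g_2 = x_2**2*x_3**3 + x_2**2*x_3**2 + x_2*x_3**2 + x_2*x_3 + x_2 + 1.

Reduce p = -x_2 + x_3 modulo G:
  leading term x_2: no divisor's leading term divides it; move -x_2 to the remainder.
  leading term x_3: no divisor's leading term divides it; move x_3 to the remainder.
  normal form = -x_2 + x_3.
The normal form is nonzero, so p ∉ I. Since p minus its normal form lies in I, I + (p) = I + (r) where r = -x_2 + x_3; decide whether this ideal is the whole ring.
Run Buchberger on G together with r (pairs among the g_i already reduce to 0 since G is a Gröbner basis):
g_1 = x_1 + x_2*x_3 - 1, LT = x_1.
g_2 = x_2**2*x_3**3 + x_2**2*x_3**2 + x_2*x_3**2 + x_2*x_3 + x_2 + 1, LT = x_2**2*x_3**3.
r = -x_2 + x_3, LT = x_2.

S(g_2,r): lcm = x_2**2*x_3**3. S = x_2**2*x_3**2 + x_2*x_3**4 + x_2*x_3**2 + x_2*x_3 + x_2 + 1.
  reduce S modulo (g_1, g_2, r):
  remainder x_3**5 + x_3**4 + x_3**3 + x_3**2 + x_3 + 1 ≠ 0; add m_4 = x_3**5 + x_3**4 + x_3**3 + x_3**2 + x_3 + 1 to the basis.

The other S-polynomials (S(g_1,g_2), S(g_1,r), S(g_1,m_4), S(g_2,m_4), S(r,m_4)) all reduce to 0 modulo the current basis, so we have a Gröbner basis.
Inter-reduce: drop elements whose leading term is divisible by another's, tail-reduce, and make monic.
Reduced Gröbner basis: {x_1 + x_3**2 - 1, x_2 - x_3, x_3**5 + x_3**4 + x_3**3 + x_3**2 + x_3 + 1}.
The reduced Gröbner basis of I + (p) is {x_1 + x_3**2 - 1, x_2 - x_3, x_3**5 + x_3**4 + x_3**3 + x_3**2 + x_3 + 1} ≠ {1}, a proper ideal, so the enlarged system stays consistent: p is independent of I, with normal form -x_2 + x_3.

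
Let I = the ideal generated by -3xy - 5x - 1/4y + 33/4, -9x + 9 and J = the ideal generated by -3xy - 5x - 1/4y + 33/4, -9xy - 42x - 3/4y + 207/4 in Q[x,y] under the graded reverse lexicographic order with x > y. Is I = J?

Yes, the ideals are equal.

Since reduced Gröbner bases are canonical representatives of ideals under a given ordering, it suffices to compute and compare them.
Buchberger on the first generating set:
f_1 = -3xy - 5x - 1/4y + 33/4, LT = xy.
f_2 = -9x + 9, LT = x.

S(f_1,f_2): lcm = xy. S = 5/3x + 13/12y - 11/4.
  reduce S modulo (f_1, f_2):
  remainder 13/12y - 13/12 ≠ 0; add g_3 = 13/12y - 13/12 to the basis.

The other S-polynomials (S(f_1,g_3), S(f_2,g_3)) all reduce to 0 modulo the current basis, so we have a Gröbner basis.
Inter-reduce: drop elements whose leading term is divisible by another's, tail-reduce, and make monic.
Reduced Gröbner basis: {x - 1, y - 1}.

Buchberger on the second generating set:
h_1 = -3xy - 5x - 1/4y + 33/4, LT = xy.
h_2 = -9xy - 42x - 3/4y + 207/4, LT = xy.

S(h_1,h_2): lcm = xy. S = -3x + 3.
  reduce S modulo (h_1, h_2):
  remainder -3x + 3 ≠ 0; add k_3 = -3x + 3 to the basis.

S(h_1,k_3): lcm = xy. S = 5/3x + 13/12y - 11/4.
  reduce S modulo (h_1, h_2, k_3):
  remainder 13/12y - 13/12 ≠ 0; add k_4 = 13/12y - 13/12 to the basis.

The other S-polynomials (S(h_2,k_3), S(h_1,k_4), S(h_2,k_4), S(k_3,k_4)) all reduce to 0 modulo the current basis, so we have a Gröbner basis.
Inter-reduce: drop elements whose leading term is divisible by another's, tail-reduce, and make monic.
Reduced Gröbner basis: {x - 1, y - 1}.

Same reduced basis, so the two generating sets span the same ideal.
The choice of monomial ordering does not affect the verdict — as long as both bases are computed under the same ordering, their equality decides ideal equality.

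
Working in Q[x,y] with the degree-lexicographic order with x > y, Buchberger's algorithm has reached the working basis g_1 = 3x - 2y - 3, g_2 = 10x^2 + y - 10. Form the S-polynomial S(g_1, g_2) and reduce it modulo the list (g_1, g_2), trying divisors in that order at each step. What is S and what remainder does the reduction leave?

lcm(LM(g_1), LM(g_2)) = x^2.
S = (lcm/LT(g_1))·g_1 − (lcm/LT(g_2))·g_2 = -2/3xy - x - 1/10y + 1.
Reduce S modulo (g_1, g_2) in that order:
  leading term xy: subtract (-2/9y)·g_1 from -2/3xy - x - 1/10y + 1 → -4/9y^2 - x - 23/30y + 1
  leading term y^2: no divisor's leading term divides it; move -4/9y^2 to the remainder.
  leading term x: subtract (-1/3)·g_1 from -x - 23/30y + 1 → -43/30y
  leading term y: no divisor's leading term divides it; move -43/30y to the remainder.
The remainder -4/9y^2 - 43/30y is nonzero, so it would be added as the next basis element.

S(g_1, g_2) = -2/3xy - x - 1/10y + 1; remainder on division = -4/9y^2 - 43/30y.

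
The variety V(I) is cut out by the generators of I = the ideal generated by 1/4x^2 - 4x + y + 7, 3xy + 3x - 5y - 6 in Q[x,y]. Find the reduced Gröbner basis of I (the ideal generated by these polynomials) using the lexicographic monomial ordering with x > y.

G = {x + 12y^2 + 73/3y - 2, y^3 + 109/36y^2 + 2y}

f_1 = 1/4x^2 - 4x + y + 7, LT = x^2.
f_2 = 3xy + 3x - 5y - 6, LT = xy.

S(f_1,f_2): lcm = x^2y. S = -x^2 - 43/3xy + 2x + 4y^2 + 28y.
  reduce S modulo (f_1, f_2):
  remainder 1/3x + 4y^2 + 73/9y - 2/3 ≠ 0; add g_3 = 1/3x + 4y^2 + 73/9y - 2/3 to the basis.

S(f_2,g_3): lcm = xy. S = x - 12y^3 - 73/3y^2 + 1/3y - 2.
  reduce S modulo (f_1, f_2, g_3):
  remainder -12y^3 - 109/3y^2 - 24y ≠ 0; add g_4 = -12y^3 - 109/3y^2 - 24y to the basis.

The other S-polynomials (S(f_1,g_3), S(f_1,g_4), S(f_2,g_4), S(g_3,g_4)) all reduce to 0 modulo the current basis, so we have a Gröbner basis.
Inter-reduce: drop elements whose leading term is divisible by another's, tail-reduce, and make monic.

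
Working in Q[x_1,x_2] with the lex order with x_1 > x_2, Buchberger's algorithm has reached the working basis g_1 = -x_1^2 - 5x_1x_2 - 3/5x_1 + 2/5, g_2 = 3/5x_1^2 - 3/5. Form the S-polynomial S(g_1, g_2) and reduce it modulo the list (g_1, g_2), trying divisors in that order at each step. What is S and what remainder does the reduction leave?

lcm(LM(g_1), LM(g_2)) = x_1^2.
S = (lcm/LT(g_1))·g_1 − (lcm/LT(g_2))·g_2 = 5x_1x_2 + 3/5x_1 + 3/5.
Reduce S modulo (g_1, g_2) in that order:
  leading term x_1x_2: no divisor's leading term divides it; move 5x_1x_2 to the remainder.
  leading term x_1: no divisor's leading term divides it; move 3/5x_1 to the remainder.
  leading term 1: no divisor's leading term divides it; move 3/5 to the remainder.
The remainder 5x_1x_2 + 3/5x_1 + 3/5 is nonzero, so it would be added as the next basis element.

S(g_1, g_2) = 5x_1x_2 + 3/5x_1 + 3/5; remainder on division = 5x_1x_2 + 3/5x_1 + 3/5.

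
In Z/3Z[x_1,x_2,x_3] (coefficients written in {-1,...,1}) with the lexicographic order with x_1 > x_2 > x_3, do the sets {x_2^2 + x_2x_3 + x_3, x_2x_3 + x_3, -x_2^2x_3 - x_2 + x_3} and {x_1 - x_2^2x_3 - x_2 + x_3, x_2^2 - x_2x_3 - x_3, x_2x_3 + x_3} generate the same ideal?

No, the ideals differ.

Equality of ideals is decidable: compute both reduced Gröbner bases (unique for the ordering) and check whether they agree.
Buchberger on the first generating set:
f_1 = x_2^2 + x_2x_3 + x_3, LT = x_2^2.
f_2 = x_2x_3 + x_3, LT = x_2x_3.
f_3 = -x_2^2x_3 - x_2 + x_3, LT = x_2^2x_3.

S(f_1,f_2): lcm = x_2^2x_3. S = x_2x_3^2 - x_2x_3 + x_3^2.
  leading term x_2x_3^2: subtract (x_3)·f_2 from x_2x_3^2 - x_2x_3 + x_3^2 → -x_2x_3
  leading term x_2x_3: subtract (-1)·f_2 from -x_2x_3 → x_3
  leading term x_3: no divisor's leading term divides it; move x_3 to the remainder.
  remainder x_3 ≠ 0; add g_4 = x_3 to the basis.

S(f_1,f_3): lcm = x_2^2x_3. S = x_2x_3^2 - x_2 + x_3^2 + x_3.
  leading term x_2x_3^2: subtract (x_3)·f_2 from x_2x_3^2 - x_2 + x_3^2 + x_3 → -x_2 + x_3
  leading term x_2: no divisor's leading term divides it; move -x_2 to the remainder.
  leading term x_3: subtract (1)·g_4 from x_3 → 0
  remainder -x_2 ≠ 0; add g_5 = -x_2 to the basis.

S(f_2,f_3): lcm = x_2^2x_3. S = x_2x_3 - x_2 + x_3.
  leading term x_2x_3: subtract (1)·f_2 from x_2x_3 - x_2 + x_3 → -x_2
  leading term x_2: subtract (1)·g_5 from -x_2 → 0
  remainder 0.

S(f_1,g_4): leading monomials are coprime, so the S-polynomial reduces to 0 (Buchberger's first criterion).
S(f_2,g_4): lcm = x_2x_3. S = x_3.
  leading term x_3: subtract (1)·g_4 from x_3 → 0
  remainder 0.

S(f_3,g_4): lcm = x_2^2x_3. S = x_2 - x_3.
  leading term x_2: subtract (-1)·g_5 from x_2 - x_3 → -x_3
  leading term x_3: subtract (-1)·g_4 from -x_3 → 0
  remainder 0.

S(f_1,g_5): lcm = x_2^2. S = x_2x_3 + x_3.
  leading term x_2x_3: subtract (1)·f_2 from x_2x_3 + x_3 → 0
  remainder 0.

S(f_2,g_5): lcm = x_2x_3. S = x_3.
  leading term x_3: subtract (1)·g_4 from x_3 → 0
  remainder 0.

S(f_3,g_5): lcm = x_2^2x_3. S = x_2 - x_3.
  leading term x_2: subtract (-1)·g_5 from x_2 - x_3 → -x_3
  leading term x_3: subtract (-1)·g_4 from -x_3 → 0
  remainder 0.

S(g_4,g_5): leading monomials are coprime, so the S-polynomial reduces to 0 (Buchberger's first criterion).
Every S-polynomial of the final basis reduces to 0, so we have a Gröbner basis.
Inter-reduce: drop elements whose leading term is divisible by another's, tail-reduce, and make monic.
Reduced Gröbner basis: {x_2, x_3}.

Buchberger on the second generating set:
h_1 = x_1 - x_2^2x_3 - x_2 + x_3, LT = x_1.
h_2 = x_2^2 - x_2x_3 - x_3, LT = x_2^2.
h_3 = x_2x_3 + x_3, LT = x_2x_3.

S(h_1,h_2): leading monomials are coprime, so the S-polynomial reduces to 0 (Buchberger's first criterion).
S(h_1,h_3): leading monomials are coprime, so the S-polynomial reduces to 0 (Buchberger's first criterion).
S(h_2,h_3): lcm = x_2^2x_3. S = -x_2x_3^2 - x_2x_3 - x_3^2.
  leading term x_2x_3^2: subtract (-x_3)·h_3 from -x_2x_3^2 - x_2x_3 - x_3^2 → -x_2x_3
  leading term x_2x_3: subtract (-1)·h_3 from -x_2x_3 → x_3
  leading term x_3: no divisor's leading term divides it; move x_3 to the remainder.
  remainder x_3 ≠ 0; add k_4 = x_3 to the basis.

S(h_1,k_4): leading monomials are coprime, so the S-polynomial reduces to 0 (Buchberger's first criterion).
S(h_2,k_4): leading monomials are coprime, so the S-polynomial reduces to 0 (Buchberger's first criterion).
S(h_3,k_4): lcm = x_2x_3. S = x_3.
  leading term x_3: subtract (1)·k_4 from x_3 → 0
  remainder 0.

Every S-polynomial of the final basis reduces to 0, so we have a Gröbner basis.
Inter-reduce: drop elements whose leading term is divisible by another's, tail-reduce, and make monic.
Reduced Gröbner basis: {x_1 - x_2, x_2^2, x_3}.

Since the reduced bases disagree, the two ideals are not the same.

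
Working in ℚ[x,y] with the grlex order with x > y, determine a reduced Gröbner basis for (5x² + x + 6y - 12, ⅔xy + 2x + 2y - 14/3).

G = {x² + ⅕x + 6/5y - 12/5, xy + 3x + 3y - 7, y² + 40/3x + 8y - 67/3}

f_1 = 5x² + x + 6y - 12, LT = x².
f_2 = ⅔xy + 2x + 2y - 14/3, LT = xy.

S(f_1,f_2): lcm = x²y. S = -3x² - 14/5xy + 6/5y² + 7x - 12/5y.
  leading term x²: subtract (-⅗)·f_1 from -3x² - 14/5xy + 6/5y² + 7x - 12/5y → -14/5xy + 6/5y² + 38/5x + 6/5y - 36/5
  leading term xy: subtract (-21/5)·f_2 from -14/5xy + 6/5y² + 38/5x + 6/5y - 36/5 → 6/5y² + 16x + 48/5y - 134/5
  leading term y²: no divisor's leading term divides it; move 6/5y² to the remainder.
  leading term x: no divisor's leading term divides it; move 16x to the remainder.
  leading term y: no divisor's leading term divides it; move 48/5y to the remainder.
  leading term 1: no divisor's leading term divides it; move -134/5 to the remainder.
  remainder 6/5y² + 16x + 48/5y - 134/5 ≠ 0; add g_3 = 6/5y² + 16x + 48/5y - 134/5 to the basis.

S(f_1,g_3): leading monomials are coprime, so the S-polynomial reduces to 0 (Buchberger's first criterion).
S(f_2,g_3): lcm = xy². S = -40/3x² - 5xy + 3y² + 67/3x - 7y.
  leading term x²: subtract (-8/3)·f_1 from -40/3x² - 5xy + 3y² + 67/3x - 7y → -5xy + 3y² + 25x + 9y - 32
  leading term xy: subtract (-15/2)·f_2 from -5xy + 3y² + 25x + 9y - 32 → 3y² + 40x + 24y - 67
  leading term y²: subtract (5/2)·g_3 from 3y² + 40x + 24y - 67 → 0
  remainder 0.

Every S-polynomial of the final basis reduces to 0, so we have a Gröbner basis.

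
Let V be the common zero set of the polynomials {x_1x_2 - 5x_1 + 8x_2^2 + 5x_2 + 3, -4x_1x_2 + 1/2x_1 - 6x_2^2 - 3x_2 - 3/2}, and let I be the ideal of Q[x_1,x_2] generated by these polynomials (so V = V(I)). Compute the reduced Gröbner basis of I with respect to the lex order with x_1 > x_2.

This is the nonlinear analogue of row-reducing a linear system.

f_1 = x_1x_2 - 5x_1 + 8x_2^2 + 5x_2 + 3, LT = x_1x_2.
f_2 = -4x_1x_2 + 1/2x_1 - 6x_2^2 - 3x_2 - 3/2, LT = x_1x_2.

S(f_1,f_2): lcm = x_1x_2. S = -39/8x_1 + 13/2x_2^2 + 17/4x_2 + 21/8.
  reduce S modulo (f_1, f_2):
  remainder -39/8x_1 + 13/2x_2^2 + 17/4x_2 + 21/8 ≠ 0; add g_3 = -39/8x_1 + 13/2x_2^2 + 17/4x_2 + 21/8 to the basis.

S(f_1,g_3): lcm = x_1x_2. S = -5x_1 + 4/3x_2^3 + 346/39x_2^2 + 72/13x_2 + 3.
  reduce S modulo (f_1, f_2, g_3):
  remainder 4/3x_2^3 + 86/39x_2^2 + 46/39x_2 + 4/13 ≠ 0; add g_4 = 4/3x_2^3 + 86/39x_2^2 + 46/39x_2 + 4/13 to the basis.

The other S-polynomials (S(f_2,g_3), S(f_1,g_4), S(f_2,g_4), S(g_3,g_4)) all reduce to 0 modulo the current basis, so we have a Gröbner basis.
Inter-reduce: drop elements whose leading term is divisible by another's, tail-reduce, and make monic.

G = {x_1 - 4/3x_2^2 - 34/39x_2 - 7/13, x_2^3 + 43/26x_2^2 + 23/26x_2 + 3/13}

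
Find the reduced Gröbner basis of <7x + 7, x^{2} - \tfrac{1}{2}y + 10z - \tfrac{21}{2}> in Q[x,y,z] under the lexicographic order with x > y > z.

G = {x + 1, y - 20z + 19}

The reduced Gröbner basis is the canonical form of the ideal for this ordering.

f_1 = 7x + 7, LT = x.
f_2 = x^{2} - \tfrac{1}{2}y + 10z - \tfrac{21}{2}, LT = x^{2}.

S(f_1,f_2): lcm = x^{2}. S = x + \tfrac{1}{2}y - 10z + \tfrac{21}{2}.
  reduce S modulo (f_1, f_2):
  remainder \tfrac{1}{2}y - 10z + \tfrac{19}{2} ≠ 0; add g_3 = \tfrac{1}{2}y - 10z + \tfrac{19}{2} to the basis.

The other S-polynomials (S(f_1,g_3), S(f_2,g_3)) all reduce to 0 modulo the current basis, so we have a Gröbner basis.
Inter-reduce: drop elements whose leading term is divisible by another's, tail-reduce, and make monic.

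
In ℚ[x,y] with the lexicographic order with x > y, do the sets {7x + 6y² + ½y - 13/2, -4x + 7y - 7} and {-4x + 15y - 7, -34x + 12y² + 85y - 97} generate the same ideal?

Two ideals are equal iff their reduced Gröbner bases coincide (the reduced basis is unique for a fixed ordering).
Buchberger on the first generating set:
f_1 = 7x + 6y² + ½y - 13/2, LT = x.
f_2 = -4x + 7y - 7, LT = x.

S(f_1,f_2): lcm = x. S = 6/7y² + 51/28y - 75/28.
  leading term y²: no divisor's leading term divides it; move 6/7y² to the remainder.
  leading term y: no divisor's leading term divides it; move 51/28y to the remainder.
  leading term 1: no divisor's leading term divides it; move -75/28 to the remainder.
  remainder 6/7y² + 51/28y - 75/28 ≠ 0; add g_3 = 6/7y² + 51/28y - 75/28 to the basis.

The other S-polynomials (S(f_1,g_3), S(f_2,g_3)) all reduce to 0 modulo the current basis, so we have a Gröbner basis.
Inter-reduce: drop elements whose leading term is divisible by another's, tail-reduce, and make monic.
Reduced Gröbner basis: {x - 7/4y + 7/4, y² + 17/8y - 25/8}.

Buchberger on the second generating set:
h_1 = -4x + 15y - 7, LT = x.
h_2 = -34x + 12y² + 85y - 97, LT = x.

S(h_1,h_2): lcm = x. S = 6/17y² - 5/4y - 75/68.
  leading term y²: no divisor's leading term divides it; move 6/17y² to the remainder.
  leading term y: no divisor's leading term divides it; move -5/4y to the remainder.
  leading term 1: no divisor's leading term divides it; move -75/68 to the remainder.
  remainder 6/17y² - 5/4y - 75/68 ≠ 0; add k_3 = 6/17y² - 5/4y - 75/68 to the basis.

The other S-polynomials (S(h_1,k_3), S(h_2,k_3)) all reduce to 0 modulo the current basis, so we have a Gröbner basis.
Inter-reduce: drop elements whose leading term is divisible by another's, tail-reduce, and make monic.
Reduced Gröbner basis: {x - 15/4y + 7/4, y² - 85/24y - 25/8}.

Since the reduced bases disagree, the two ideals are not the same.

No, the ideals differ.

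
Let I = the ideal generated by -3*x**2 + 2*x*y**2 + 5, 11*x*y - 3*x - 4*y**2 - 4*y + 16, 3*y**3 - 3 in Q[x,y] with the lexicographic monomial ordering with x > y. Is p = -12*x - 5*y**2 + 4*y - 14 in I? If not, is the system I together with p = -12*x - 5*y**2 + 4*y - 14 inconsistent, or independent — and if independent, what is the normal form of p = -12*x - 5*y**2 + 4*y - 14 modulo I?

First compute the reduced Gröbner basis of I by Buchberger's algorithm.
f_1 = -3*x**2 + 2*x*y**2 + 5, LT = x**2.
f_2 = 11*x*y - 3*x - 4*y**2 - 4*y + 16, LT = x*y.
f_3 = 3*y**3 - 3, LT = y**3.

S(f_1,f_2): lcm = x**2*y. S = 3/11*x**2 - 2/3*x*y**3 + 4/11*x*y**2 + 4/11*x*y - 16/11*x - 5/3*y.
  leading term x**2: subtract (-1/11)·f_1 from 3/11*x**2 - 2/3*x*y**3 + 4/11*x*y**2 + 4/11*x*y - 16/11*x - 5/3*y → -2/3*x*y**3 + 6/11*x*y**2 + 4/11*x*y - 16/11*x - 5/3*y + 5/11
  leading term x*y**3: subtract (-2/33*y**2)·f_2 from -2/3*x*y**3 + 6/11*x*y**2 + 4/11*x*y - 16/11*x - 5/3*y + 5/11 → 4/11*x*y**2 + 4/11*x*y - 16/11*x - 8/33*y**4 - 8/33*y**3 + 32/33*y**2 - 5/3*y + 5/11
  leading term x*y**2: subtract (4/121*y)·f_2 from 4/11*x*y**2 + 4/11*x*y - 16/11*x - 8/33*y**4 - 8/33*y**3 + 32/33*y**2 - 5/3*y + 5/11 → 56/121*x*y - 16/11*x - 8/33*y**4 - 40/363*y**3 + 400/363*y**2 - 797/363*y + 5/11
  leading term x*y: subtract (56/1331)·f_2 from 56/121*x*y - 16/11*x - 8/33*y**4 - 40/363*y**3 + 400/363*y**2 - 797/363*y + 5/11 → -1768/1331*x - 8/33*y**4 - 40/363*y**3 + 5072/3993*y**2 - 8095/3993*y - 291/1331
  leading term x: no divisor's leading term divides it; move -1768/1331*x to the remainder.
  leading term y**4: subtract (-8/99*y)·f_3 from -8/33*y**4 - 40/363*y**3 + 5072/3993*y**2 - 8095/3993*y - 291/1331 → -40/363*y**3 + 5072/3993*y**2 - 3021/1331*y - 291/1331
  leading term y**3: subtract (-40/1089)·f_3 from -40/363*y**3 + 5072/3993*y**2 - 3021/1331*y - 291/1331 → 5072/3993*y**2 - 3021/1331*y - 1313/3993
  leading term y**2: no divisor's leading term divides it; move 5072/3993*y**2 to the remainder.
  leading term y: no divisor's leading term divides it; move -3021/1331*y to the remainder.
  leading term 1: no divisor's leading term divides it; move -1313/3993 to the remainder.
  remainder -1768/1331*x + 5072/3993*y**2 - 3021/1331*y - 1313/3993 ≠ 0; add h_4 = -1768/1331*x + 5072/3993*y**2 - 3021/1331*y - 1313/3993 to the basis.

S(f_2,f_3): lcm = x*y**3. S = -3/11*x*y**2 + x - 4/11*y**4 - 4/11*y**3 + 16/11*y**2.
  leading term x*y**2: subtract (-3/121*y)·f_2 from -3/11*x*y**2 + x - 4/11*y**4 - 4/11*y**3 + 16/11*y**2 → -9/121*x*y + x - 4/11*y**4 - 56/121*y**3 + 164/121*y**2 + 48/121*y
  leading term x*y: subtract (-9/1331)·f_2 from -9/121*x*y + x - 4/11*y**4 - 56/121*y**3 + 164/121*y**2 + 48/121*y → 1304/1331*x - 4/11*y**4 - 56/121*y**3 + 1768/1331*y**2 + 492/1331*y + 144/1331
  leading term x: subtract (-163/221)·h_4 from 1304/1331*x - 4/11*y**4 - 56/121*y**3 + 1768/1331*y**2 + 492/1331*y + 144/1331 → -4/11*y**4 - 56/121*y**3 + 16520/7293*y**2 - 3171/2431*y - 829/6171
  leading term y**4: subtract (-4/33*y)·f_3 from -4/11*y**4 - 56/121*y**3 + 16520/7293*y**2 - 3171/2431*y - 829/6171 → -56/121*y**3 + 16520/7293*y**2 - 4055/2431*y - 829/6171
  leading term y**3: subtract (-56/363)·f_3 from -56/121*y**3 + 16520/7293*y**2 - 4055/2431*y - 829/6171 → 16520/7293*y**2 - 4055/2431*y - 335/561
  leading term y**2: no divisor's leading term divides it; move 16520/7293*y**2 to the remainder.
  leading term y: no divisor's leading term divides it; move -4055/2431*y to the remainder.
  leading term 1: no divisor's leading term divides it; move -335/561 to the remainder.
  remainder 16520/7293*y**2 - 4055/2431*y - 335/561 ≠ 0; add h_5 = 16520/7293*y**2 - 4055/2431*y - 335/561 to the basis.

S(f_1,h_4): lcm = x**2. S = 64/221*x*y**2 - 3021/1768*x*y - 101/408*x - 5/3.
  leading term x*y**2: subtract (64/2431*y)·f_2 from 64/221*x*y**2 - 3021/1768*x*y - 101/408*x - 5/3 → -31695/19448*x*y - 101/408*x + 256/2431*y**3 + 256/2431*y**2 - 1024/2431*y - 5/3
  leading term x*y: subtract (-31695/213928)·f_2 from -31695/19448*x*y - 101/408*x + 256/2431*y**3 + 256/2431*y**2 - 1024/2431*y - 5/3 → -55516/80223*x + 256/2431*y**3 - 26063/53482*y**2 - 4171/4114*y + 56465/80223
  leading term x: subtract (152669/293046)·h_4 from -55516/80223*x + 256/2431*y**3 - 26063/53482*y**2 - 4171/4114*y + 56465/80223 → 256/2431*y**3 - 1010195/879138*y**2 + 8235/48841*y + 651019/743886
  leading term y**3: subtract (256/7293)·f_3 from 256/2431*y**3 - 1010195/879138*y**2 + 8235/48841*y + 651019/743886 → -1010195/879138*y**2 + 8235/48841*y + 66305/67626
  leading term y**2: subtract (-2222429/4381104)·h_5 from -1010195/879138*y**2 + 8235/48841*y + 66305/67626 → -2968405/4381104*y + 2968405/4381104
  leading term y: no divisor's leading term divides it; move -2968405/4381104*y to the remainder.
  leading term 1: no divisor's leading term divides it; move 2968405/4381104 to the remainder.
  remainder -2968405/4381104*y + 2968405/4381104 ≠ 0; add h_6 = -2968405/4381104*y + 2968405/4381104 to the basis.

The other S-polynomials (S(f_1,f_3), S(f_2,h_4), S(f_3,h_4), S(f_1,h_5), S(f_2,h_5), S(f_3,h_5), S(h_4,h_5), S(f_1,h_6), S(f_2,h_6), S(f_3,h_6), S(h_4,h_6), S(h_5,h_6)) all reduce to 0 modulo the current basis, so we have a Gröbner basis.
Inter-reduce: drop elements whose leading term is divisible by another's, tail-reduce, and make monic.
Reduced Gröbner basis: {x + 1, y - 1}.
Label its elements g_1 = x + 1, g_2 = y - 1.

Reduce p = -12*x - 5*y**2 + 4*y - 14 modulo G:
  leading term x: subtract (-12)·g_1 from -12*x - 5*y**2 + 4*y - 14 → -5*y**2 + 4*y - 2
  leading term y**2: subtract (-5*y)·g_2 from -5*y**2 + 4*y - 2 → -y - 2
  leading term y: subtract (-1)·g_2 from -y - 2 → -3
  leading term 1: no divisor's leading term divides it; move -3 to the remainder.
  normal form = -3.
The normal form is nonzero, so p ∉ I. Since p minus its normal form lies in I, I + (p) = I + (r) where r = -3; decide whether this ideal is the whole ring.
Here r = -3 is a nonzero constant, hence a unit: 1 ∈ I + (p), the Gröbner basis of I + (p) is {1}, and the enlarged system has no common solution — adjoining p is inconsistent.

Adjoining -12*x - 5*y**2 + 4*y - 14 makes the ideal the whole ring: the system is inconsistent.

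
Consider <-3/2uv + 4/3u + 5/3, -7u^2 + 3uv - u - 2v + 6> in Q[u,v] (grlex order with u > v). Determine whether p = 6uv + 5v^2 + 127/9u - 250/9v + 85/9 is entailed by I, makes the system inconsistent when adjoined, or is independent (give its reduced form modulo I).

First compute the reduced Gröbner basis of I by Buchberger's algorithm.
f_1 = -3/2uv + 4/3u + 5/3, LT = uv.
f_2 = -7u^2 + 3uv - u - 2v + 6, LT = u^2.

S(f_1,f_2): lcm = u^2v. S = 3/7uv^2 - 8/9u^2 - 1/7uv - 2/7v^2 - 10/9u + 6/7v.
  reduce S modulo (f_1, f_2):
  remainder -2/7v^2 - 10/9u + 100/63v - 58/63 ≠ 0; add h_3 = -2/7v^2 - 10/9u + 100/63v - 58/63 to the basis.

The other S-polynomials (S(f_1,h_3), S(f_2,h_3)) all reduce to 0 modulo the current basis, so we have a Gröbner basis.
Inter-reduce: drop elements whose leading term is divisible by another's, tail-reduce, and make monic.
Reduced Gröbner basis: {u^2 - 5/21u + 2/7v - 4/3, uv - 8/9u - 10/9, v^2 + 35/9u - 50/9v + 29/9}.
Label its elements g_1 = u^2 - 5/21u + 2/7v - 4/3, g_2 = uv - 8/9u - 10/9, g_3 = v^2 + 35/9u - 50/9v + 29/9.

Reduce p = 6uv + 5v^2 + 127/9u - 250/9v + 85/9 modulo G:
  leading term uv: subtract (6)·g_2 from 6uv + 5v^2 + 127/9u - 250/9v + 85/9 → 5v^2 + 175/9u - 250/9v + 145/9
  leading term v^2: subtract (5)·g_3 from 5v^2 + 175/9u - 250/9v + 145/9 → 0
  normal form = 0.
Since the normal form is 0, p ∈ I.

6uv + 5v^2 + 127/9u - 250/9v + 85/9 lies in I (it reduces to 0).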